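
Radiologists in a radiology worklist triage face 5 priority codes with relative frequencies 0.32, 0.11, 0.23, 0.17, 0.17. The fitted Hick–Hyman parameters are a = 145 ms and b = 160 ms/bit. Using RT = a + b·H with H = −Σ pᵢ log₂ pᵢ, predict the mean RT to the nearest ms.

502 ms

H = 0.32·log₂(1/0.32) + 0.11·log₂(1/0.11) + 0.23·log₂(1/0.23) + 0.17·log₂(1/0.17) + 0.17·log₂(1/0.17) = 2.2332 bits.
RT = 145 + 160 × 2.2332 = 502.31 ms.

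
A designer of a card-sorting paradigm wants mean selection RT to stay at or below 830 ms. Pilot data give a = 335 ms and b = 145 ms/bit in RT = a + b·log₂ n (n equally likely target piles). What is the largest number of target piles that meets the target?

145·log₂ n ≤ 830 − 335 = 495, giving log₂ n ≤ 3.4138 and n ≤ 10.657. The largest whole number is 10.

10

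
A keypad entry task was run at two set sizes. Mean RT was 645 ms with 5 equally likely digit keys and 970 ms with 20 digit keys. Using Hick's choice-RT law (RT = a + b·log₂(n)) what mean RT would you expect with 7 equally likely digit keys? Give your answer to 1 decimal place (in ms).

Fit slope and intercept:
  b = (970 − 645) / (log₂ 20 − log₂ 5) = 325 / (4.3219 − 2.3219) = 162.500 ms/bit
  a = 645 − 162.500 × 2.3219 = 267.687 ms
Then RT(7) = 267.687 + 162.500 × log₂ 7 = 267.687 + 162.500 × 2.8074 ≈ 723.882 ms.

723.9 ms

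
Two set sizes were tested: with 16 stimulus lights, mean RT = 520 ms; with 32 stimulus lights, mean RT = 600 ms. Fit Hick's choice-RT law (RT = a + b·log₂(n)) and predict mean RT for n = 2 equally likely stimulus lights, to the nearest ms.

280 ms

Solve the two-equation system in a and b:
  b = (600 − 520) / (log₂ 32 − log₂ 16) = 80 / (5 − 4) = 80 ms/bit
  a = 520 − 80 × 4 = 200 ms
Then RT(2) = 200 + 80 × log₂ 2 = 200 + 80 × 1 ≈ 280.000 ms.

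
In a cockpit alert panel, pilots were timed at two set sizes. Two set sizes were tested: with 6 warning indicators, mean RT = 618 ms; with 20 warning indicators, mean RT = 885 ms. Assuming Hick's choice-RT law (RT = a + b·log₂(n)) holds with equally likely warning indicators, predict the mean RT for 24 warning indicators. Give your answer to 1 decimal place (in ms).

Solve the two-equation system in a and b:
  b = (885 − 618) / (log₂ 20 − log₂ 6) = 267 / (4.3219 − 2.5850) = 153.716 ms/bit
  a = 618 − 153.716 × 2.5850 = 220.649 ms
Then RT(24) = 220.649 + 153.716 × log₂ 24 = 220.649 + 153.716 × 4.5850 ≈ 925.433 ms.

925.4 ms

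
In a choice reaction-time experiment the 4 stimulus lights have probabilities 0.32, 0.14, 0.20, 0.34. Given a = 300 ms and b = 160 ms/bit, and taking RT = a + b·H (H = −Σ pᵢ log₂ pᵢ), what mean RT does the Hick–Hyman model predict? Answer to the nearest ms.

Entropy contributions −pᵢ log₂ pᵢ: 0.5260, 0.3971, 0.4644, 0.5292; sum H = 1.9167 bits.
RT = a + bH = 300 + 160·1.9167 = 606.67 ms.

607 ms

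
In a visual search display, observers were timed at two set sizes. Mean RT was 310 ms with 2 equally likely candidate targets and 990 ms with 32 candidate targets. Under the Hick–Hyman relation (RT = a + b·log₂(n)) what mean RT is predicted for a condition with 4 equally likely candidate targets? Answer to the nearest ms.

With log₂ n on the abscissa the relation is linear; from the two conditions:
  b = (990 − 310) / (log₂ 32 − log₂ 2) = 680 / (5 − 1) = 170 ms/bit
  a = 310 − 170 × 1 = 140 ms
Then RT(4) = 140 + 170 × log₂ 4 = 140 + 170 × 2 ≈ 480.000 ms.

480 ms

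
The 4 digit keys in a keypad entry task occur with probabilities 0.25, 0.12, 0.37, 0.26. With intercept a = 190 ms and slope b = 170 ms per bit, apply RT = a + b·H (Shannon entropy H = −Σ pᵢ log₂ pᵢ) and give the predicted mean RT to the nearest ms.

H = 0.25·log₂(1/0.25) + 0.12·log₂(1/0.12) + 0.37·log₂(1/0.37) + 0.26·log₂(1/0.26) = 1.9031 bits.
RT = 190 + 170 × 1.9031 = 513.52 ms.

514 ms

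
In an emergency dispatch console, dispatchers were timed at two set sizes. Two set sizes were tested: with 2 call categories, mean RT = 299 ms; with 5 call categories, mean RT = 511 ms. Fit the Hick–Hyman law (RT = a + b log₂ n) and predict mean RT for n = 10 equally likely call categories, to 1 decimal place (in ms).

671.4 ms

RT is linear in log₂ n, so two points fix the line:
  b = (511 − 299) / (log₂ 5 − log₂ 2) = 212 / (2.3219 − 1) = 160.372 ms/bit
  a = 299 − 160.372 × 1 = 138.628 ms
Then RT(10) = 138.628 + 160.372 × log₂ 10 = 138.628 + 160.372 × 3.3219 ≈ 671.372 ms.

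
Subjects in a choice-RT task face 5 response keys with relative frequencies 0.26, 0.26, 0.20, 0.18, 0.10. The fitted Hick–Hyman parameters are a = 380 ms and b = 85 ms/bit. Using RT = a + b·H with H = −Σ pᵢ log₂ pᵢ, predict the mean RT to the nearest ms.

H = 0.26·log₂(1/0.26) + 0.26·log₂(1/0.26) + 0.20·log₂(1/0.20) + 0.18·log₂(1/0.18) + 0.10·log₂(1/0.10) = 2.2525 bits.
RT = 380 + 85 × 2.2525 = 571.46 ms.

571 ms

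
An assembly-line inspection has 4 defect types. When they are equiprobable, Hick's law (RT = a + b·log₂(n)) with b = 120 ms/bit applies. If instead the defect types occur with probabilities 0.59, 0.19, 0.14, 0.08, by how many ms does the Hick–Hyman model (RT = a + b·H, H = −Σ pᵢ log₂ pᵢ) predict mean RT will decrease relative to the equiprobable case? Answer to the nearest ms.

The RT saving is b·ΔH. Equiprobable H₀ = log₂(4) = 2.0000 bits; with the given probabilities H = 1.5930 bits.
b·(H₀ − H) = 120 × (2.0000 − 1.5930) = 48.84 ms.

49 ms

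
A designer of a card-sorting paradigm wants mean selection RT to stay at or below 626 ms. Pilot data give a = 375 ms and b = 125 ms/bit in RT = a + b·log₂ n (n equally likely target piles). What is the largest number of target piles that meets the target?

4

Set 375 + 125·log₂ n ≤ 626 → log₂ n ≤ (626 − 375)/125 = 2.0080.
So n ≤ 2^2.0080 = 4.022; the largest integer n is 4.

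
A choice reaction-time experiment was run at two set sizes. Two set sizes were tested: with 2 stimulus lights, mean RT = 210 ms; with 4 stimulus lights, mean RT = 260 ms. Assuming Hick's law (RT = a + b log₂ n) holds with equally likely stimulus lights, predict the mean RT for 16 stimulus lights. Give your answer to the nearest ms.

Fit slope and intercept:
  b = (260 − 210) / (log₂ 4 − log₂ 2) = 50 / (2 − 1) = 50 ms/bit
  a = 210 − 50 × 1 = 160 ms
Then RT(16) = 160 + 50 × log₂ 16 = 160 + 50 × 4 ≈ 360.000 ms.

360 ms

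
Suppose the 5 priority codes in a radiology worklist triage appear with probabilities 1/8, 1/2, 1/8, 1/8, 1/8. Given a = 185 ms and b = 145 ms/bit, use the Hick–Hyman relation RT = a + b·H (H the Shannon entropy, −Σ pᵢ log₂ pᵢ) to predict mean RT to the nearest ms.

H = −Σ pᵢ log₂ pᵢ = 0.125·3 + 0.5·1 + 0.125·3 + 0.125·3 + 0.125·3 = 2.000 bits.
RT = 185 + 145 × 2.000 = 475.00 ms.

475 ms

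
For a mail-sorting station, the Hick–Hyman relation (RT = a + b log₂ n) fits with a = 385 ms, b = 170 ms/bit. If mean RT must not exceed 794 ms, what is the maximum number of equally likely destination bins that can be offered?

5

Set 385 + 170·log₂ n ≤ 794 → log₂ n ≤ (794 − 385)/170 = 2.4059.
So n ≤ 2^2.4059 = 5.300; the largest integer n is 5.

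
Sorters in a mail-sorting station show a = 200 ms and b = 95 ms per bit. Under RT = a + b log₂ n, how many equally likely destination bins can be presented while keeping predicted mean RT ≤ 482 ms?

7

Information budget: (482 − 200)/95 = 2.9684 bits, so n ≤ 2^2.9684 = 7.827 → at most 7.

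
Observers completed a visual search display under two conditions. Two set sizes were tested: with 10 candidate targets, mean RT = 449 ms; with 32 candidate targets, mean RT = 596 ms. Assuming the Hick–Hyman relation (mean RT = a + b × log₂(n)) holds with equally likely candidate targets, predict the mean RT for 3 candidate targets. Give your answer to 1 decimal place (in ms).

296.8 ms

RT is linear in log₂ n, so two points fix the line:
  b = (596 − 449) / (log₂ 32 − log₂ 10) = 147 / (5 − 3.3219) = 87.601 ms/bit
  a = 449 − 87.601 × 3.3219 = 157.997 ms
Then RT(3) = 157.997 + 87.601 × log₂ 3 = 157.997 + 87.601 × 1.5850 ≈ 296.841 ms.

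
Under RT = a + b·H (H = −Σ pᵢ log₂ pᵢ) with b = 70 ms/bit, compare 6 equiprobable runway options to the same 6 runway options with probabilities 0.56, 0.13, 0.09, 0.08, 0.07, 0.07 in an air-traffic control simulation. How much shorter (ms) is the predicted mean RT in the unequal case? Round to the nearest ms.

41 ms

Equiprobable entropy H₀ = log₂ 6 = 2.5850 bits.
Skewed entropy H = −Σ pᵢ log₂ pᵢ = 1.9924 bits.
ΔRT = b·(H₀ − H) = 70 × 0.5926 = 41.48 ms.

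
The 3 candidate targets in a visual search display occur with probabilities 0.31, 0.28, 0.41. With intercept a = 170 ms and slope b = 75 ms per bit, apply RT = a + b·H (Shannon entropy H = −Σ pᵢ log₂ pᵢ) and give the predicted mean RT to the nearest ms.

287 ms

Entropy contributions −pᵢ log₂ pᵢ: 0.5238, 0.5142, 0.5274; sum H = 1.5654 bits.
RT = a + bH = 170 + 75·1.5654 = 287.40 ms.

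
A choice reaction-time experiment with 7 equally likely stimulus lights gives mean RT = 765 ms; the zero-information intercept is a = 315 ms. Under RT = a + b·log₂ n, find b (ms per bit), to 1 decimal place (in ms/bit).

160.3 ms/bit

log₂(7) = 2.8074 bits.
b = (RT − a)/log₂ n = (765 − 315) / 2.8074 = 160.293 ms/bit.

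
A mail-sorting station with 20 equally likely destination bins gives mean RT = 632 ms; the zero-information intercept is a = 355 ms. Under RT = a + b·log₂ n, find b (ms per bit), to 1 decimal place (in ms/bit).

20 alternatives carry log₂ 20 = 4.3219 bits; the choice cost is 632 − 355 = 277 ms, so b = 277/4.3219 = 64.092 ms/bit.

64.1 ms/bit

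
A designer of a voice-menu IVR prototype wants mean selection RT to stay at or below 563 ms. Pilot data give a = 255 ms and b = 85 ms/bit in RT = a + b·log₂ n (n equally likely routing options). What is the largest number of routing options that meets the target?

12

Set 255 + 85·log₂ n ≤ 563 → log₂ n ≤ (563 − 255)/85 = 3.6235.
So n ≤ 2^3.6235 = 12.325; the largest integer n is 12.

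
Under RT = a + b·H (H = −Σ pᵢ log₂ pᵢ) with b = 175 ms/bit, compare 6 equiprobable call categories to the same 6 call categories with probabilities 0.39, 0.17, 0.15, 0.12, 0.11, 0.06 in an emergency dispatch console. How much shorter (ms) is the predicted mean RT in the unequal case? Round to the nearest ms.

44 ms

Equiprobable entropy H₀ = log₂ 6 = 2.5850 bits.
Skewed entropy H = −Σ pᵢ log₂ pᵢ = 2.3358 bits.
ΔRT = b·(H₀ − H) = 175 × 0.2491 = 43.60 ms.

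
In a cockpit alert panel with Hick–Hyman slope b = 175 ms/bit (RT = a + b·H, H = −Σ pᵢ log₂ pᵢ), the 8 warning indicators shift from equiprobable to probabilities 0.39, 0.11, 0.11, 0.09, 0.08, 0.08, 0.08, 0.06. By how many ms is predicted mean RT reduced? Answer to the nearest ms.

59 ms

Equiprobable entropy H₀ = log₂ 8 = 3.0000 bits.
Skewed entropy H = −Σ pᵢ log₂ pᵢ = 2.6611 bits.
ΔRT = b·(H₀ − H) = 175 × 0.3389 = 59.31 ms.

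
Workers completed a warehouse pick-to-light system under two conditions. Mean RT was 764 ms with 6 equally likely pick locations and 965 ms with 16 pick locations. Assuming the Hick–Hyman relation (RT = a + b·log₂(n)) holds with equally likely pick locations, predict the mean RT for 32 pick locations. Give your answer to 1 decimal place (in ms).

Solve the two-equation system in a and b:
  b = (965 − 764) / (log₂ 16 − log₂ 6) = 201 / (4 − 2.5850) = 142.046 ms/bit
  a = 764 − 142.046 × 2.5850 = 396.817 ms
Then RT(32) = 396.817 + 142.046 × log₂ 32 = 396.817 + 142.046 × 5 ≈ 1107.046 ms.

1107.0 ms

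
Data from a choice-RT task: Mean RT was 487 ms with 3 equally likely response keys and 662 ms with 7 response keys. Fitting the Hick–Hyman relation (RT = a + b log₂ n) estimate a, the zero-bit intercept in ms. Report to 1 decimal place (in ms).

b = (RT₂ − RT₁)/(log₂ n₂ − log₂ n₁) = (662 − 487)/(2.8074 − 1.5850) = 143.162 ms/bit.
a = RT₁ − b·log₂ n₁ = 487 − 143.162 × 1.5850 = 260.094 ms.

260.1 ms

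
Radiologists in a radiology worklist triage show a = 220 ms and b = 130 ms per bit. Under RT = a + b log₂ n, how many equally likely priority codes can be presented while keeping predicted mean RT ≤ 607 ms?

7

Information budget: (607 − 220)/130 = 2.9769 bits, so n ≤ 2^2.9769 = 7.873 → at most 7.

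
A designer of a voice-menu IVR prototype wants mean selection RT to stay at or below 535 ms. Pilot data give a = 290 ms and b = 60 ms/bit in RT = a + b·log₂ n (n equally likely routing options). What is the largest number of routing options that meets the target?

16

60·log₂ n ≤ 535 − 290 = 245, giving log₂ n ≤ 4.0833 and n ≤ 16.951. The largest whole number is 16.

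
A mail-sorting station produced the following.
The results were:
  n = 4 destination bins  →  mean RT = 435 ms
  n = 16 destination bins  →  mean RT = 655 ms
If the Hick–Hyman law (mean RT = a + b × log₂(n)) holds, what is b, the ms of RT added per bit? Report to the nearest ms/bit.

Slope: b = (655 − 435) / (log₂ 16 − log₂ 4) = 220/2.0000 = 110 ms/bit.

110 ms/bit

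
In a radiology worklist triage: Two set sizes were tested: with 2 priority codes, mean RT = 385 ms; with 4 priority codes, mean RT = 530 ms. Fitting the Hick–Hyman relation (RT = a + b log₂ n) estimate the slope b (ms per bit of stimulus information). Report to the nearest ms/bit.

145 ms/bit

b = (RT₂ − RT₁)/(log₂ n₂ − log₂ n₁) = (530 − 385)/(2 − 1) = 145 ms/bit.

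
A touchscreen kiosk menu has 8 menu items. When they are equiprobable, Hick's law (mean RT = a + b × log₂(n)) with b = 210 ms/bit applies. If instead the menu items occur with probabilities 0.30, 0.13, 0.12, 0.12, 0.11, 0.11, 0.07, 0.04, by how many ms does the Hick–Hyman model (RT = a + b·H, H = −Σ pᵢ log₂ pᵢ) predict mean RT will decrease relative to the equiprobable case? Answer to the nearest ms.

The RT saving is b·ΔH. Equiprobable H₀ = log₂(8) = 3.0000 bits; with the given probabilities H = 2.7928 bits.
b·(H₀ − H) = 210 × (3.0000 − 2.7928) = 43.52 ms.

44 ms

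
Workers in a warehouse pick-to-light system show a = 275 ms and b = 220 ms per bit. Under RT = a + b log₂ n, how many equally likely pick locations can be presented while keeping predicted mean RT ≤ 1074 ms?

Set 275 + 220·log₂ n ≤ 1074 → log₂ n ≤ (1074 − 275)/220 = 3.6318.
So n ≤ 2^3.6318 = 12.396; the largest integer n is 12.

12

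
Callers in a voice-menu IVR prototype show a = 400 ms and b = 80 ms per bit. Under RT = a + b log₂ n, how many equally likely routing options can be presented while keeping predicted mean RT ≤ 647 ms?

Set 400 + 80·log₂ n ≤ 647 → log₂ n ≤ (647 − 400)/80 = 3.0875.
So n ≤ 2^3.0875 = 8.500; the largest integer n is 8.

8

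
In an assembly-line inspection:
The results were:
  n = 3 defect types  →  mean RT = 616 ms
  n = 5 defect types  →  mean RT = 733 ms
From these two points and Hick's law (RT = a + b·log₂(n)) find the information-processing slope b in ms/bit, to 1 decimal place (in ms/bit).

b = (RT₂ − RT₁)/(log₂ n₂ − log₂ n₁) = (733 − 616)/(2.3219 − 1.5850) = 158.759 ms/bit.

158.8 ms/bit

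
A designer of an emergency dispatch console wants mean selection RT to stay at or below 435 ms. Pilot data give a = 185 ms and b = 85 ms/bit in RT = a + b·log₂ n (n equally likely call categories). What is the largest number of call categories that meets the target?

7

Information budget: (435 − 185)/85 = 2.9412 bits, so n ≤ 2^2.9412 = 7.680 → at most 7.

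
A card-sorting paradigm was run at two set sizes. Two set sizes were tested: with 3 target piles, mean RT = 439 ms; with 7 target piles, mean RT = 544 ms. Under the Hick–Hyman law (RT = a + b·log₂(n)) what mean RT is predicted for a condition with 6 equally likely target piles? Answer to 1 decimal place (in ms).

524.9 ms

RT is linear in log₂ n, so two points fix the line:
  b = (544 − 439) / (log₂ 7 − log₂ 3) = 105 / (2.8074 − 1.5850) = 85.897 ms/bit
  a = 439 − 85.897 × 1.5850 = 302.856 ms
Then RT(6) = 302.856 + 85.897 × log₂ 6 = 302.856 + 85.897 × 2.5850 ≈ 524.897 ms.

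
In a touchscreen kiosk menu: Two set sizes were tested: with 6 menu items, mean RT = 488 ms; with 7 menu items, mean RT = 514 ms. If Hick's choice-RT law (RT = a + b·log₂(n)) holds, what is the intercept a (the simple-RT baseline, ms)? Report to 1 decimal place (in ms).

185.8 ms

b = (RT₂ − RT₁)/(log₂ n₂ − log₂ n₁) = (514 − 488)/(2.8074 − 2.5850) = 116.910 ms/bit.
Intercept: a = 488 − 116.910·log₂(6) = 185.791 ms.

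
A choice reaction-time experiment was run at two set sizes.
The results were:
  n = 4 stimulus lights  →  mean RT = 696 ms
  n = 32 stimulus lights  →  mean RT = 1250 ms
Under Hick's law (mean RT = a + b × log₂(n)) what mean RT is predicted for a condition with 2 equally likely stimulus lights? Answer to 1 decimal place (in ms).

511.3 ms

Fit slope and intercept:
  b = (1250 − 696) / (log₂ 32 − log₂ 4) = 554 / (5 − 2) = 184.667 ms/bit
  a = 696 − 184.667 × 2 = 326.667 ms
Then RT(2) = 326.667 + 184.667 × log₂ 2 = 326.667 + 184.667 × 1 ≈ 511.333 ms.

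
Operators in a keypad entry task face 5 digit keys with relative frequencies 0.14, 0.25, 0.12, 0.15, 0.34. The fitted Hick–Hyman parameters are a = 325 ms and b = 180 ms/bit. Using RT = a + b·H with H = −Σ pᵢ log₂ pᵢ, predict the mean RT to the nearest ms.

722 ms

H = 0.14·log₂(1/0.14) + 0.25·log₂(1/0.25) + 0.12·log₂(1/0.12) + 0.15·log₂(1/0.15) + 0.34·log₂(1/0.34) = 2.2039 bits.
RT = 325 + 180 × 2.2039 = 721.70 ms.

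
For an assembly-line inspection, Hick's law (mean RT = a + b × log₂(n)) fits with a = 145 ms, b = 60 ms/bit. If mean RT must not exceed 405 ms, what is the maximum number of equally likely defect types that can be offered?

60·log₂ n ≤ 405 − 145 = 260, giving log₂ n ≤ 4.3333 and n ≤ 20.159. The largest whole number is 20.

20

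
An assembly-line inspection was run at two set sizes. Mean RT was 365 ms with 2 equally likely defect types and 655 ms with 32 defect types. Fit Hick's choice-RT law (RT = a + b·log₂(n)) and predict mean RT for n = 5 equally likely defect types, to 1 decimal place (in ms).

With log₂ n on the abscissa the relation is linear; from the two conditions:
  b = (655 − 365) / (log₂ 32 − log₂ 2) = 290 / (5 − 1) = 72.500 ms/bit
  a = 365 − 72.500 × 1 = 292.500 ms
Then RT(5) = 292.500 + 72.500 × log₂ 5 = 292.500 + 72.500 × 2.3219 ≈ 460.840 ms.

460.8 ms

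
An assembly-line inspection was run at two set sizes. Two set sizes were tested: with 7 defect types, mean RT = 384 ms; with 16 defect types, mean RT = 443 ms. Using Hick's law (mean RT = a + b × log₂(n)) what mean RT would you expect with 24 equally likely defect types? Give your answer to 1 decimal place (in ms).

471.9 ms

Fit slope and intercept:
  b = (443 − 384) / (log₂ 16 − log₂ 7) = 59 / (4 − 2.8074) = 49.470 ms/bit
  a = 384 − 49.470 × 2.8074 = 245.121 ms
Then RT(24) = 245.121 + 49.470 × log₂ 24 = 245.121 + 49.470 × 4.5850 ≈ 471.938 ms.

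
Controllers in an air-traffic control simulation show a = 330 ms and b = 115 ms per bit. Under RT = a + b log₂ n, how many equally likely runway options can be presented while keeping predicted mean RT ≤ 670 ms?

Set 330 + 115·log₂ n ≤ 670 → log₂ n ≤ (670 − 330)/115 = 2.9565.
So n ≤ 2^2.9565 = 7.763; the largest integer n is 7.

7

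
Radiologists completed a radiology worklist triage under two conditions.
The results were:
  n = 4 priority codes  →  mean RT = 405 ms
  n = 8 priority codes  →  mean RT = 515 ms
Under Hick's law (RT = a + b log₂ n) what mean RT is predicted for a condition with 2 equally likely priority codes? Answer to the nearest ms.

Solve the two-equation system in a and b:
  b = (515 − 405) / (log₂ 8 − log₂ 4) = 110 / (3 − 2) = 110 ms/bit
  a = 405 − 110 × 2 = 185 ms
Then RT(2) = 185 + 110 × log₂ 2 = 185 + 110 × 1 ≈ 295.000 ms.

295 ms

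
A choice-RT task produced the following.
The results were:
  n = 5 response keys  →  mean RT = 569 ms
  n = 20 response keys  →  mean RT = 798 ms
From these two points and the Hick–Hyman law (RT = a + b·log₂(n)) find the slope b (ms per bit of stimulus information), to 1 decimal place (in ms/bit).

114.5 ms/bit

Slope: b = (798 − 569) / (log₂ 20 − log₂ 5) = 229/2.0000 = 114.500 ms/bit.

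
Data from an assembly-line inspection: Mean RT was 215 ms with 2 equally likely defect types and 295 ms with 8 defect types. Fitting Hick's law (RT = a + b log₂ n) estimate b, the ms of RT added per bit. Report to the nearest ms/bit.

40 ms/bit

Slope: b = (295 − 215) / (log₂ 8 − log₂ 2) = 80/2.0000 = 40 ms/bit.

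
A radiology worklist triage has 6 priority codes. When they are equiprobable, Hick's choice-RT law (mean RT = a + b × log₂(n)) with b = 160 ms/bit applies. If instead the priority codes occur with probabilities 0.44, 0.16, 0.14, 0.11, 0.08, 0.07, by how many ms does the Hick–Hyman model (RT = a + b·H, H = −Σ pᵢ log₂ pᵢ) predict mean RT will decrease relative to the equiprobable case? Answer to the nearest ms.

Equiprobable entropy H₀ = log₂ 6 = 2.5850 bits.
Skewed entropy H = −Σ pᵢ log₂ pᵢ = 2.2516 bits.
ΔRT = b·(H₀ − H) = 160 × 0.3333 = 53.33 ms.

53 ms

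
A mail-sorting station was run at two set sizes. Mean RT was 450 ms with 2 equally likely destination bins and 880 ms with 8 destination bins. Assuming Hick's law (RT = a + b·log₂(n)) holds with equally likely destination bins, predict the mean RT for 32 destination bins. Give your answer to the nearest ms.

Solve the two-equation system in a and b:
  b = (880 − 450) / (log₂ 8 − log₂ 2) = 430 / (3 − 1) = 215 ms/bit
  a = 450 − 215 × 1 = 235 ms
Then RT(32) = 235 + 215 × log₂ 32 = 235 + 215 × 5 ≈ 1310.000 ms.

1310 ms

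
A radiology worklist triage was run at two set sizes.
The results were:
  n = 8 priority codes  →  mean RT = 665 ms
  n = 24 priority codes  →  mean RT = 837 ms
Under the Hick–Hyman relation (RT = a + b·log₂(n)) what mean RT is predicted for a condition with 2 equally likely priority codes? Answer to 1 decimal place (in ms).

RT is linear in log₂ n, so two points fix the line:
  b = (837 − 665) / (log₂ 24 − log₂ 8) = 172 / (4.5850 − 3) = 108.520 ms/bit
  a = 665 − 108.520 × 3 = 339.440 ms
Then RT(2) = 339.440 + 108.520 × log₂ 2 = 339.440 + 108.520 × 1 ≈ 447.960 ms.

448.0 ms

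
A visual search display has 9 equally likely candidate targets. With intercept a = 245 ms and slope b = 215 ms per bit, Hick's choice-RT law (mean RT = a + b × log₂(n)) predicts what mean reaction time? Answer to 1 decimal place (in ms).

926.5 ms

log₂(9) = 3.1699 bits, so RT = 245 + 215 × 3.1699 ≈ 926.534 ms.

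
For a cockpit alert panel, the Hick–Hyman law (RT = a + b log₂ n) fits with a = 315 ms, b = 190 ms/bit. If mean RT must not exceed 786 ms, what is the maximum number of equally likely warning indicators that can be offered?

5

190·log₂ n ≤ 786 − 315 = 471, giving log₂ n ≤ 2.4789 and n ≤ 5.575. The largest whole number is 5.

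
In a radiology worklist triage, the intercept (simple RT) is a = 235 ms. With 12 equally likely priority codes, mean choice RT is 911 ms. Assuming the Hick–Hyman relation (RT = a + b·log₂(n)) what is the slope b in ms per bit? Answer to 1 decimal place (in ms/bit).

12 alternatives carry log₂ 12 = 3.5850 bits; the choice cost is 911 − 235 = 676 ms, so b = 676/3.5850 = 188.565 ms/bit.

188.6 ms/bit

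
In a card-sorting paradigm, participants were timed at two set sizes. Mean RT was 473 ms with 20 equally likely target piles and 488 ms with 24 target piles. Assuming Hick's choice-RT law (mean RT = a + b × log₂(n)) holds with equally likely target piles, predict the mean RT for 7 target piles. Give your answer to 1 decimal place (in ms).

386.6 ms

RT is linear in log₂ n, so two points fix the line:
  b = (488 − 473) / (log₂ 24 − log₂ 20) = 15 / (4.5850 − 4.3219) = 57.027 ms/bit
  a = 473 − 57.027 × 4.3219 = 226.534 ms
Then RT(7) = 226.534 + 57.027 × log₂ 7 = 226.534 + 57.027 × 2.8074 ≈ 386.629 ms.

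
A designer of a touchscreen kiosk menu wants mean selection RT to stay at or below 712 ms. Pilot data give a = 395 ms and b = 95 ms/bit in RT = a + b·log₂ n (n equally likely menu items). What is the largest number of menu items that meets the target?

Set 395 + 95·log₂ n ≤ 712 → log₂ n ≤ (712 − 395)/95 = 3.3368.
So n ≤ 2^3.3368 = 10.104; the largest integer n is 10.

10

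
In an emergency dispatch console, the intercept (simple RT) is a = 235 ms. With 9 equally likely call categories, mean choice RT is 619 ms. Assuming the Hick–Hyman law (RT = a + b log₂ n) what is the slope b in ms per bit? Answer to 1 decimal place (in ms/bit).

9 alternatives carry log₂ 9 = 3.1699 bits; the choice cost is 619 − 235 = 384 ms, so b = 384/3.1699 = 121.139 ms/bit.

121.1 ms/bit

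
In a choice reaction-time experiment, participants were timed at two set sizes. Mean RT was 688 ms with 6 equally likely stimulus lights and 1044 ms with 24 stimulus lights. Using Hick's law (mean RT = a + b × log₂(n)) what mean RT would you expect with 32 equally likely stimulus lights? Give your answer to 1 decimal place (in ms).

1117.9 ms

With log₂ n on the abscissa the relation is linear; from the two conditions:
  b = (1044 − 688) / (log₂ 24 − log₂ 6) = 356 / (4.5850 − 2.5850) = 178.000 ms/bit
  a = 688 − 178.000 × 2.5850 = 227.877 ms
Then RT(32) = 227.877 + 178.000 × log₂ 32 = 227.877 + 178.000 × 5 ≈ 1117.877 ms.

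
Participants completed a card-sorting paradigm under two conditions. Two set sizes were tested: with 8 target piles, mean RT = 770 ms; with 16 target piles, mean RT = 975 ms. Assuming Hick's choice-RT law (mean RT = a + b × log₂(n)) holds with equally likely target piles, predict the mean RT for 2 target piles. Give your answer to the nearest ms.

Fit slope and intercept:
  b = (975 − 770) / (log₂ 16 − log₂ 8) = 205 / (4 − 3) = 205 ms/bit
  a = 770 − 205 × 3 = 155 ms
Then RT(2) = 155 + 205 × log₂ 2 = 155 + 205 × 1 ≈ 360.000 ms.

360 ms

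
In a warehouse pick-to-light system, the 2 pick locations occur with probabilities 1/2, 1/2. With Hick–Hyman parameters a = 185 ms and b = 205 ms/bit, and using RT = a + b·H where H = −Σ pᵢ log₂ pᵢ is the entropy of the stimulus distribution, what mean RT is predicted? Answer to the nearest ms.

390 ms

H = −Σ pᵢ log₂ pᵢ = 0.5·1 + 0.5·1 = 1.000 bits.
RT = 185 + 205 × 1.000 = 390.00 ms.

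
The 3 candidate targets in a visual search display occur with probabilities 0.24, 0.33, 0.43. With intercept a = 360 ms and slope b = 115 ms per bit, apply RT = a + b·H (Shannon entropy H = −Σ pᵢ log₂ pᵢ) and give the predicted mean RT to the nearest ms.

538 ms

H = 0.24·log₂(1/0.24) + 0.33·log₂(1/0.33) + 0.43·log₂(1/0.43) = 1.5455 bits.
RT = 360 + 115 × 1.5455 = 537.73 ms.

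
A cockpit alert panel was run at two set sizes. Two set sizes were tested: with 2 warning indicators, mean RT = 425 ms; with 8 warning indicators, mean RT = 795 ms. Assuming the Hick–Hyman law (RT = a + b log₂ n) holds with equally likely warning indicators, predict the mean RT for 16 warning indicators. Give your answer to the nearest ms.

Fit slope and intercept:
  b = (795 − 425) / (log₂ 8 − log₂ 2) = 370 / (3 − 1) = 185 ms/bit
  a = 425 − 185 × 1 = 240 ms
Then RT(16) = 240 + 185 × log₂ 16 = 240 + 185 × 4 ≈ 980.000 ms.

980 ms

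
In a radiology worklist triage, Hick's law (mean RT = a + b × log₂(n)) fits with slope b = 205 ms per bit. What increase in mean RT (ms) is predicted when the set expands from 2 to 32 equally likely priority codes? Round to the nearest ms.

ΔRT = (a + b log₂ n₂) − (a + b log₂ n₁) = b·(log₂ n₂ − log₂ n₁).
log₂(32) − log₂(2) = log₂(32/2) = log₂(16) = 4.
ΔRT = 205 × 4.0000 = 820.000 ms.

820 ms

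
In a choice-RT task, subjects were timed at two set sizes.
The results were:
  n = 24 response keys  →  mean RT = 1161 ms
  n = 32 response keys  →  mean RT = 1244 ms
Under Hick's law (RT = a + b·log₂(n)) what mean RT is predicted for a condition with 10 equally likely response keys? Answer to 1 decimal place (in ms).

908.4 ms

Fit slope and intercept:
  b = (1244 − 1161) / (log₂ 32 − log₂ 24) = 83 / (5 − 4.5850) = 199.982 ms/bit
  a = 1161 − 199.982 × 4.5850 = 244.090 ms
Then RT(10) = 244.090 + 199.982 × log₂ 10 = 244.090 + 199.982 × 3.3219 ≈ 908.416 ms.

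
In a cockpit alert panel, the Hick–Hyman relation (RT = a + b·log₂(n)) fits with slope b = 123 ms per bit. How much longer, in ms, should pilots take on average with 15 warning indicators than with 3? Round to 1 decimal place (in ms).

285.6 ms

ΔRT = (a + b log₂ n₂) − (a + b log₂ n₁) = b·(log₂ n₂ − log₂ n₁).
log₂(15) − log₂(3) = 3.9069 − 1.5850 = 2.3219.
ΔRT = 123 × 2.3219 = 285.597 ms.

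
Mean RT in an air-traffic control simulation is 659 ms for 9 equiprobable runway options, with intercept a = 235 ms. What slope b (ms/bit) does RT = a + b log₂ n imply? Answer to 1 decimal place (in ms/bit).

log₂(9) = 3.1699 bits.
b = (RT − a)/log₂ n = (659 − 235) / 3.1699 = 133.757 ms/bit.

133.8 ms/bit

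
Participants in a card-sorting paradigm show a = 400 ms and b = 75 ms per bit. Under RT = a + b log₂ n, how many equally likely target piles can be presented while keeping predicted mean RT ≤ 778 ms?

Set 400 + 75·log₂ n ≤ 778 → log₂ n ≤ (778 − 400)/75 = 5.0400.
So n ≤ 2^5.0400 = 32.900; the largest integer n is 32.

32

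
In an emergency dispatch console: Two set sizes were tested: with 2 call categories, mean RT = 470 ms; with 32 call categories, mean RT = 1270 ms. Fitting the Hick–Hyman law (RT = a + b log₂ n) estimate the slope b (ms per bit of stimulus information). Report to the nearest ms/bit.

b = (RT₂ − RT₁)/(log₂ n₂ − log₂ n₁) = (1270 − 470)/(5 − 1) = 200 ms/bit.

200 ms/bit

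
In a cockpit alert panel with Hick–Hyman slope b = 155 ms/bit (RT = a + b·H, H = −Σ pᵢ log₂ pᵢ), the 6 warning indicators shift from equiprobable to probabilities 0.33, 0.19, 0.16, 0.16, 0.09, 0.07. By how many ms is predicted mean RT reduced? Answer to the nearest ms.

Equiprobable entropy H₀ = log₂ 6 = 2.5850 bits.
Skewed entropy H = −Σ pᵢ log₂ pᵢ = 2.4103 bits.
ΔRT = b·(H₀ − H) = 155 × 0.1747 = 27.07 ms.

27 ms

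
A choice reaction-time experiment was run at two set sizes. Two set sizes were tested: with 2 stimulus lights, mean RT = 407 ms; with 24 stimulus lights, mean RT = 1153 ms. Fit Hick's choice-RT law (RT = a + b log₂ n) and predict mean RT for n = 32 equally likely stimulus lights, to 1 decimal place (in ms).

1239.4 ms

Fit slope and intercept:
  b = (1153 − 407) / (log₂ 24 − log₂ 2) = 746 / (4.5850 − 1) = 208.091 ms/bit
  a = 407 − 208.091 × 1 = 198.909 ms
Then RT(32) = 198.909 + 208.091 × log₂ 32 = 198.909 + 208.091 × 5 ≈ 1239.366 ms.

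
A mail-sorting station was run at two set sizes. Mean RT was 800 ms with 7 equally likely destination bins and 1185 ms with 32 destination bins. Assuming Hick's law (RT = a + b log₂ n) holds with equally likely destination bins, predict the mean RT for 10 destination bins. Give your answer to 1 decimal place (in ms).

With log₂ n on the abscissa the relation is linear; from the two conditions:
  b = (1185 − 800) / (log₂ 32 − log₂ 7) = 385 / (5 − 2.8074) = 175.587 ms/bit
  a = 800 − 175.587 × 2.8074 = 307.065 ms
Then RT(10) = 307.065 + 175.587 × log₂ 10 = 307.065 + 175.587 × 3.3219 ≈ 890.352 ms.

890.4 ms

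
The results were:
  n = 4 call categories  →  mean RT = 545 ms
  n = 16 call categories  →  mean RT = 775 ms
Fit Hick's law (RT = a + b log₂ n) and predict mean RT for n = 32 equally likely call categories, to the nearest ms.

890 ms

RT is linear in log₂ n, so two points fix the line:
  b = (775 − 545) / (log₂ 16 − log₂ 4) = 230 / (4 − 2) = 115 ms/bit
  a = 545 − 115 × 2 = 315 ms
Then RT(32) = 315 + 115 × log₂ 32 = 315 + 115 × 5 ≈ 890.000 ms.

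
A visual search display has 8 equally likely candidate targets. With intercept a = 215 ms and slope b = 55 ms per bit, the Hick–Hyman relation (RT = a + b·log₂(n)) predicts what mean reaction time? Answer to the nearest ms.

log₂(8) = 3 bits, so RT = 215 + 55 × 3 ≈ 380.000 ms.

380 ms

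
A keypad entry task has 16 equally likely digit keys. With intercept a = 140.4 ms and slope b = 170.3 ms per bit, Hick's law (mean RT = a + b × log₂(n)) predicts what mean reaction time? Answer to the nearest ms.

822 ms

log₂(16) = 4 bits, so RT = 140.4 + 170.3 × 4 ≈ 821.600 ms.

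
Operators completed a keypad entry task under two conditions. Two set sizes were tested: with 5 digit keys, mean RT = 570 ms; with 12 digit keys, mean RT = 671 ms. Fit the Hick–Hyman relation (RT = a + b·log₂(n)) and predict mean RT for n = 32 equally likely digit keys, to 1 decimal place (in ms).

784.2 ms

RT is linear in log₂ n, so two points fix the line:
  b = (671 − 570) / (log₂ 12 − log₂ 5) = 101 / (3.5850 − 2.3219) = 79.966 ms/bit
  a = 570 − 79.966 × 2.3219 = 384.324 ms
Then RT(32) = 384.324 + 79.966 × log₂ 32 = 384.324 + 79.966 × 5 ≈ 784.155 ms.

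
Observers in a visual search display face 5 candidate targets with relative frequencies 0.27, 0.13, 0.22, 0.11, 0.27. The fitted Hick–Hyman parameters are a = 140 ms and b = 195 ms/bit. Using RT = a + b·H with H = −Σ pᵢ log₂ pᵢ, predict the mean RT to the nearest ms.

H = 0.27·log₂(1/0.27) + 0.13·log₂(1/0.13) + 0.22·log₂(1/0.22) + 0.11·log₂(1/0.11) + 0.27·log₂(1/0.27) = 2.2335 bits.
RT = 140 + 195 × 2.2335 = 575.54 ms.

576 ms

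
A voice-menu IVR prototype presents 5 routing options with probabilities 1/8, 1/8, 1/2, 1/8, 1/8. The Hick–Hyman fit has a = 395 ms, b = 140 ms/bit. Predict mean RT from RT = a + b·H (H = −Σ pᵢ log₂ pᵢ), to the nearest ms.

675 ms

Each term −pᵢ log₂ pᵢ: 0.125·3 + 0.125·3 + 0.5·1 + 0.125·3 + 0.125·3; summed, H = 2.000 bits.
Mean RT = a + bH = 395 + 140·2.000 = 675.00 ms.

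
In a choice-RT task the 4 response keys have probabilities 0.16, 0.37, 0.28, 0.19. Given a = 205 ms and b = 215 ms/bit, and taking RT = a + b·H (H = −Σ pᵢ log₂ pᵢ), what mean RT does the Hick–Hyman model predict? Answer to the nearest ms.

H = 0.16·log₂(1/0.16) + 0.37·log₂(1/0.37) + 0.28·log₂(1/0.28) + 0.19·log₂(1/0.19) = 1.9232 bits.
RT = 205 + 215 × 1.9232 = 618.49 ms.

618 ms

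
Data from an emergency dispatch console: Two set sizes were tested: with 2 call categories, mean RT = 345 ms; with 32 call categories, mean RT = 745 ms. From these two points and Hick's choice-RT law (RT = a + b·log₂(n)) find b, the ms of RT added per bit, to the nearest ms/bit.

100 ms/bit

The slope on a log₂ axis is (745 − 345) / (5 − 1) = 100 ms/bit.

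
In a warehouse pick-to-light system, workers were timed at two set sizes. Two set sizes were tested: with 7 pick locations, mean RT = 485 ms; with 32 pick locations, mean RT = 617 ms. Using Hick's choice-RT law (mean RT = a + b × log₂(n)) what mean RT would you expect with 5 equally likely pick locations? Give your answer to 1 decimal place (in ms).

Fit slope and intercept:
  b = (617 − 485) / (log₂ 32 − log₂ 7) = 132 / (5 − 2.8074) = 60.201 ms/bit
  a = 485 − 60.201 × 2.8074 = 315.994 ms
Then RT(5) = 315.994 + 60.201 × log₂ 5 = 315.994 + 60.201 × 2.3219 ≈ 455.777 ms.

455.8 ms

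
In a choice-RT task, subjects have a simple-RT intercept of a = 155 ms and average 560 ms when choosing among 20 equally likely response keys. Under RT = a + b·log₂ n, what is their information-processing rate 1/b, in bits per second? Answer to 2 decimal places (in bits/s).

10.67 bits/s

Choice component = 560 − 155 = 405 ms over log₂(20) = 4.3219 bits.
b = 405 / 4.3219 = 93.708 ms/bit, so 1/b = 10.671 bits/s.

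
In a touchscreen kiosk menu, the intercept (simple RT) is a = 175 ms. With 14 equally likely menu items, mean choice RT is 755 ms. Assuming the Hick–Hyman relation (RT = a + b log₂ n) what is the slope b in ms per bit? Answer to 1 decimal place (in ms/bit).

152.3 ms/bit

14 alternatives carry log₂ 14 = 3.8074 bits; the choice cost is 755 − 175 = 580 ms, so b = 580/3.8074 = 152.337 ms/bit.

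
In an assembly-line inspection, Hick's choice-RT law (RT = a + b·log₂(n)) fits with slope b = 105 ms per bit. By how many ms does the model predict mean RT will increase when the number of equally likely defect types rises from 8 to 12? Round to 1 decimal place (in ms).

61.4 ms

Only the slope matters, since a is common to both: ΔRT = b·log₂(n₂/n₁).
log₂(12) − log₂(8) = 3.5850 − 3 = 0.5850.
ΔRT = 105 × 0.5850 = 61.421 ms.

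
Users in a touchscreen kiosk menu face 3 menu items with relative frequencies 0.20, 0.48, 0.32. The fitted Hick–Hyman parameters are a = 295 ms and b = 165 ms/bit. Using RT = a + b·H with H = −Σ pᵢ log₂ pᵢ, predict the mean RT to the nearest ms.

542 ms

H = 0.20·log₂(1/0.20) + 0.48·log₂(1/0.48) + 0.32·log₂(1/0.32) = 1.4987 bits.
RT = 295 + 165 × 1.4987 = 542.28 ms.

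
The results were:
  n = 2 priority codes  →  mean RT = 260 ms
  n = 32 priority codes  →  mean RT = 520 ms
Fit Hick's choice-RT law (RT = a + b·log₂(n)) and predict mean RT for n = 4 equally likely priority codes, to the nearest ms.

325 ms

Fit slope and intercept:
  b = (520 − 260) / (log₂ 32 − log₂ 2) = 260 / (5 − 1) = 65 ms/bit
  a = 260 − 65 × 1 = 195 ms
Then RT(4) = 195 + 65 × log₂ 4 = 195 + 65 × 2 ≈ 325.000 ms.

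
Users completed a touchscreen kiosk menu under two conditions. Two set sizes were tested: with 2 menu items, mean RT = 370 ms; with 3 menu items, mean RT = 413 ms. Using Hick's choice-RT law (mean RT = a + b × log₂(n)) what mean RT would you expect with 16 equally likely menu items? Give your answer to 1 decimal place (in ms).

Fit slope and intercept:
  b = (413 − 370) / (log₂ 3 − log₂ 2) = 43 / (1.5850 − 1) = 73.509 ms/bit
  a = 370 − 73.509 × 1 = 296.491 ms
Then RT(16) = 296.491 + 73.509 × log₂ 16 = 296.491 + 73.509 × 4 ≈ 590.527 ms.

590.5 ms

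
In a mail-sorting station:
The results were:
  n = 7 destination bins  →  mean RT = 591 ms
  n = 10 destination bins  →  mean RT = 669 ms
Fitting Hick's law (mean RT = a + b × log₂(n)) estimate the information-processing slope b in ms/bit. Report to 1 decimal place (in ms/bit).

b = (RT₂ − RT₁)/(log₂ n₂ − log₂ n₁) = (669 − 591)/(3.3219 − 2.8074) = 151.582 ms/bit.

151.6 ms/bit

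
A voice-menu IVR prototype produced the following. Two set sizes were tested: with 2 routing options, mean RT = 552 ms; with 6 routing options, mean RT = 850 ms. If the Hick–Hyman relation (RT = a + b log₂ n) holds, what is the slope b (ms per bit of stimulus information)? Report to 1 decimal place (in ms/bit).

188.0 ms/bit

The slope on a log₂ axis is (850 − 552) / (2.5850 − 1) = 188.017 ms/bit.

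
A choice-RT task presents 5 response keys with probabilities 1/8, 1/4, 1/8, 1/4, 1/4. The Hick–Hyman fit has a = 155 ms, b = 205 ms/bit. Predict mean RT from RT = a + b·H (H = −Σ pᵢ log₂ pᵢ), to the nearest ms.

616 ms

H = −Σ pᵢ log₂ pᵢ = 0.125·3 + 0.25·2 + 0.125·3 + 0.25·2 + 0.25·2 = 2.250 bits.
RT = 155 + 205 × 2.250 = 616.25 ms.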